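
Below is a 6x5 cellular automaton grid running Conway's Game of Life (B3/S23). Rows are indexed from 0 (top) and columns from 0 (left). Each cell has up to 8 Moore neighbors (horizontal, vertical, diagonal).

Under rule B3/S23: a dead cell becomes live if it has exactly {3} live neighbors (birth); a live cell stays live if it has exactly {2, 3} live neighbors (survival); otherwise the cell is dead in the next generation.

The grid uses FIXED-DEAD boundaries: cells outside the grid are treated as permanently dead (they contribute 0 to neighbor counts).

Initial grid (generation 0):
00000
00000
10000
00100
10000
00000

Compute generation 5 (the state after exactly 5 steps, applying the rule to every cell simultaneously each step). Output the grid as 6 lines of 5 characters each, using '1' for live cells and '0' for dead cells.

Simulating step by step:
Generation 0 (given above): 3 live cells
Generation 1: 1 live cells
00000
00000
00000
01000
00000
00000
Generation 2: 0 live cells
00000
00000
00000
00000
00000
00000
Generation 3: 0 live cells
00000
00000
00000
00000
00000
00000
Generation 4: 0 live cells
00000
00000
00000
00000
00000
00000
Generation 5: 0 live cells
(generation 5 grid is the final answer)

Answer: 00000
00000
00000
00000
00000
00000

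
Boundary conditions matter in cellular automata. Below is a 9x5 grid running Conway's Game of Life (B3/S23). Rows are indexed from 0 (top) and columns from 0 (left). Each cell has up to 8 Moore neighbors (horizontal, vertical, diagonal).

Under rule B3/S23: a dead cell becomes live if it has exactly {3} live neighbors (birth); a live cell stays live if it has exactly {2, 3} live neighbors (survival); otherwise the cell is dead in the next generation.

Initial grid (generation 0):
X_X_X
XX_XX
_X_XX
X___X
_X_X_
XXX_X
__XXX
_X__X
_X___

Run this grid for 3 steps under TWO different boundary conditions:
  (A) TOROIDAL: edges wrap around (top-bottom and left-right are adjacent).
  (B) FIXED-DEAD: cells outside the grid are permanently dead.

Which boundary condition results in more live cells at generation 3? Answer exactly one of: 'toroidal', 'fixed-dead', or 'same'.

Answer: fixed-dead

Derivation:
Under TOROIDAL boundary, generation 3:
XXX__
_____
_____
_____
_____
_____
_____
_____
_X_X_
Population = 5

Under FIXED-DEAD boundary, generation 3:
_____
XX___
___X_
____X
X____
_____
___XX
_____
_____
Population = 7

Comparison: toroidal=5, fixed-dead=7 -> fixed-dead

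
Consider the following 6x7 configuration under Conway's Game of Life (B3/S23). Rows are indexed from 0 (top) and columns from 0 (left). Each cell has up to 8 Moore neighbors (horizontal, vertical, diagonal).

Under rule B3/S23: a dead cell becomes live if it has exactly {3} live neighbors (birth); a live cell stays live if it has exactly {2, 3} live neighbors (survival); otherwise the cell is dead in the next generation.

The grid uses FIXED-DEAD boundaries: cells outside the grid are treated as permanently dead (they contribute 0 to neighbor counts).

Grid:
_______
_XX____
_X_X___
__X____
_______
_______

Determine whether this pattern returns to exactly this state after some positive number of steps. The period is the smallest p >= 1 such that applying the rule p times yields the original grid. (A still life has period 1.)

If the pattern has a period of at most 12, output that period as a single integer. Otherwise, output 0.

Answer: 1

Derivation:
Simulating and comparing each generation to the original:
Gen 0 (original, given above): 5 live cells
Gen 1: 5 live cells, MATCHES original -> period = 1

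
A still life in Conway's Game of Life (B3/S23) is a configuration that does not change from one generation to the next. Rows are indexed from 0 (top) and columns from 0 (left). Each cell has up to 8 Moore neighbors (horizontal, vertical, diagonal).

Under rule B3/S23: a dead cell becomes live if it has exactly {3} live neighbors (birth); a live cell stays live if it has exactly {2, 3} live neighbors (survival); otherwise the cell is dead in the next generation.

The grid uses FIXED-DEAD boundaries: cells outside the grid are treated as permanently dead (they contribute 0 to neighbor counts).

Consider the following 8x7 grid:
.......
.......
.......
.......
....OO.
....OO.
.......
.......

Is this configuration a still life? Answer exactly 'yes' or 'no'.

Answer: yes

Derivation:
Compute generation 1 and compare to generation 0 (given above):
Generation 1:
.......
.......
.......
.......
....OO.
....OO.
.......
.......
The grids are IDENTICAL -> still life.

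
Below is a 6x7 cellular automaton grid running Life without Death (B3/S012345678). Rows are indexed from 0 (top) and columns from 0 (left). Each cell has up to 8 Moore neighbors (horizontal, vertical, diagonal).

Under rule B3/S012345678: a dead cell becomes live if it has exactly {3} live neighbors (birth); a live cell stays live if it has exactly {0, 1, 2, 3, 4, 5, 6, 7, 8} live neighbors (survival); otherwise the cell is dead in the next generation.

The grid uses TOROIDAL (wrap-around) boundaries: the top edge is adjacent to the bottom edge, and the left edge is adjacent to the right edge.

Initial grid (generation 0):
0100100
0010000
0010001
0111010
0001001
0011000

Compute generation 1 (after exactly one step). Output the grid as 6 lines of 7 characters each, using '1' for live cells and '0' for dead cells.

Simulating step by step:
Generation 0 (given above): 13 live cells
Generation 1: 20 live cells
(generation 1 grid is the final answer)

Answer: 0100100
0111000
0010001
1111111
0101001
0011100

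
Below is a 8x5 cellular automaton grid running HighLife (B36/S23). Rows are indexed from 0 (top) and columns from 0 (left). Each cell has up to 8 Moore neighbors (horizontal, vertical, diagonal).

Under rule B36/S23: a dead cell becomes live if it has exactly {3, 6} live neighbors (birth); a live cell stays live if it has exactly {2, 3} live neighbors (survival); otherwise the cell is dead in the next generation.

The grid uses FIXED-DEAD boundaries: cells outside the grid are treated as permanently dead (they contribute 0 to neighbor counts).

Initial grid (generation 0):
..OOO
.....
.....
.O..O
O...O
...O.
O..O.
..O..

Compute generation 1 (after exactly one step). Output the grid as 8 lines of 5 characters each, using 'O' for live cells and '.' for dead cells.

Answer: ...O.
...O.
.....
.....
...OO
...OO
..OO.
.....

Derivation:
Simulating step by step:
Generation 0 (given above): 11 live cells
Generation 1: 8 live cells
(generation 1 grid is the final answer)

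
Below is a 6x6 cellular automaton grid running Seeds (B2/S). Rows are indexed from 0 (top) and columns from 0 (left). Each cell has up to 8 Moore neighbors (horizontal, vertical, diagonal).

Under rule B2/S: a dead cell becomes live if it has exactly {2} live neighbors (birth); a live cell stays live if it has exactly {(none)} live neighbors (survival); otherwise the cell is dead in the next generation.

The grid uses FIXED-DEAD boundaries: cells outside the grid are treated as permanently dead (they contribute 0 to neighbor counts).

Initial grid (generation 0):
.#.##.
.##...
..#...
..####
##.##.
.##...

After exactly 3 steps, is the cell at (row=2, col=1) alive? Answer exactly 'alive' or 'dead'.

Simulating step by step:
Generation 0 (given above): 16 live cells
Generation 1: 6 live cells
#.....
#...#.
.....#
#.....
......
....#.
Generation 2: 6 live cells
.#....
.#...#
##..#.
......
......
......
Generation 3: 7 live cells
#.#...
....#.
..#..#
##....
......
......

Cell (2,1) at generation 3: 0 -> dead

Answer: dead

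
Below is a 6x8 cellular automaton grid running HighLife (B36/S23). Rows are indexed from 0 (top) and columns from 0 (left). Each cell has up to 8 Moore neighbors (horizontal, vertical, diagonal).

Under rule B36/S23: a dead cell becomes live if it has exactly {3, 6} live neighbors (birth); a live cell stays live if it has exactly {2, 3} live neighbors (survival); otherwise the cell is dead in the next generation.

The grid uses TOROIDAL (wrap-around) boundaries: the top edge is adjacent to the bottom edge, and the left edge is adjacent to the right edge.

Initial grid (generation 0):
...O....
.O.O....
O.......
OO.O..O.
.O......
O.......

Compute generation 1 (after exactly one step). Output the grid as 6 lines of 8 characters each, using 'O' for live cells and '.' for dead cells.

Simulating step by step:
Generation 0 (given above): 10 live cells
Generation 1: 11 live cells
(generation 1 grid is the final answer)

Answer: ..O.....
..O.....
O......O
OOO....O
.OO....O
........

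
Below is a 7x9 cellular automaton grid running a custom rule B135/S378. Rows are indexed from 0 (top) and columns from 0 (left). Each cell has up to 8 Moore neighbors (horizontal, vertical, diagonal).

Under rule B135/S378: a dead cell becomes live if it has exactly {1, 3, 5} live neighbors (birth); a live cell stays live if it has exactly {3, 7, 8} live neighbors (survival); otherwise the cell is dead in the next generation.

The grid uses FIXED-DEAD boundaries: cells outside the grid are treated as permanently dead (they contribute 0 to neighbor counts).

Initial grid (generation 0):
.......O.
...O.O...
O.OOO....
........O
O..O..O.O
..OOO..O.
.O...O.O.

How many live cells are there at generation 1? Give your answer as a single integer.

Simulating step by step:
Generation 0 (given above): 19 live cells
Generation 1: 34 live cells
..OO.O..O
O.OO...OO
...OO.OOO
.OO.O.OO.
..OOO....
.OOOOO.OO
O.OOO.O..
Population at generation 1: 34

Answer: 34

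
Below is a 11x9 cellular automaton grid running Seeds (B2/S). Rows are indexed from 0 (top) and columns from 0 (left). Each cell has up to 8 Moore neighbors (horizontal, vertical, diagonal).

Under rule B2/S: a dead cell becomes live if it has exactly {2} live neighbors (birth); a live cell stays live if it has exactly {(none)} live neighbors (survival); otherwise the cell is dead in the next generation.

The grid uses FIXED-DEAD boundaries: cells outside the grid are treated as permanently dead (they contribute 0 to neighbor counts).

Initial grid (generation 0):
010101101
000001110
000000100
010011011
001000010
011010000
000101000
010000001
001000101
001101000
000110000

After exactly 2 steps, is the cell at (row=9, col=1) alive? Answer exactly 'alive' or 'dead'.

Simulating step by step:
Generation 0 (given above): 31 live cells
Generation 1: 19 live cells
001000000
001000001
000000000
001100000
100000000
000001100
100000000
000111100
000011000
010000110
000001000
Generation 2: 18 live cells
010100000
010100000
010000000
010000000
011111100
110000000
000100010
000000000
001000000
000000000
000000010

Cell (9,1) at generation 2: 0 -> dead

Answer: dead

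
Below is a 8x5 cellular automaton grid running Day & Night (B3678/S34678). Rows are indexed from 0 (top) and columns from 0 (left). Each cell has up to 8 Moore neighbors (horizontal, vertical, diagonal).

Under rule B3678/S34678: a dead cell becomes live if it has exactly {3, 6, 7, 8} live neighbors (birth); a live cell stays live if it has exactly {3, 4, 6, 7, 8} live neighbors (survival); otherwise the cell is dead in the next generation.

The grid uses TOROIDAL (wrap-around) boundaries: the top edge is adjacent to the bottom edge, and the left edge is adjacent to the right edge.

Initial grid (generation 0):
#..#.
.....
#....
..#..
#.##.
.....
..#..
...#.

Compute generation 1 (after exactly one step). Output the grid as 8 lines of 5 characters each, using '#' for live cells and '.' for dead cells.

Simulating step by step:
Generation 0 (given above): 9 live cells
Generation 1: 10 live cells
(generation 1 grid is the final answer)

Answer: ....#
....#
.....
...##
.#...
.###.
.....
..#.#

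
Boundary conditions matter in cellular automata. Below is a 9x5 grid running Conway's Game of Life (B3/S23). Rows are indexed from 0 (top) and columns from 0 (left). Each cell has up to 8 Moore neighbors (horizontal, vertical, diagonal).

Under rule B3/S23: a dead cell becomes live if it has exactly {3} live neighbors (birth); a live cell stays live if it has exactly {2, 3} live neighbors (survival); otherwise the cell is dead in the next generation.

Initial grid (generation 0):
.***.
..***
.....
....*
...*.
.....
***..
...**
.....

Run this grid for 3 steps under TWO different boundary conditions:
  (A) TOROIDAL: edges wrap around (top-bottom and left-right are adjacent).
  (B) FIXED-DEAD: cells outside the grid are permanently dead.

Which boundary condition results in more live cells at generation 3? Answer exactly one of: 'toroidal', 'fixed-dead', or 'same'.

Under TOROIDAL boundary, generation 3:
...**
*..*.
....*
.....
.....
.....
.....
.....
.....
Population = 5

Under FIXED-DEAD boundary, generation 3:
.....
.....
.....
.....
.....
.....
**...
.**..
..*..
Population = 5

Comparison: toroidal=5, fixed-dead=5 -> same

Answer: same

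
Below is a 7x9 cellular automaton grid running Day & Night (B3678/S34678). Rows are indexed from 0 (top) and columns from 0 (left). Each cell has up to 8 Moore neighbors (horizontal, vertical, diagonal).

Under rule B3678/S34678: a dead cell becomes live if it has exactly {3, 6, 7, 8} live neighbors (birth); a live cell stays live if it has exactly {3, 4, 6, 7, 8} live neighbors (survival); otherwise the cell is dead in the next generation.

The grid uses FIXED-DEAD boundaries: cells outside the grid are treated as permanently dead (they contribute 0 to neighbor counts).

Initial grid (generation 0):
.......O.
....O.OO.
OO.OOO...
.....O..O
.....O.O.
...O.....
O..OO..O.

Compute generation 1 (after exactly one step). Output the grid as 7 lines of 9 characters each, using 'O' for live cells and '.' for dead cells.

Answer: ......O..
...OO.O..
....OO.O.
.....O...
....O.O..
......O..
.........

Derivation:
Simulating step by step:
Generation 0 (given above): 18 live cells
Generation 1: 11 live cells
(generation 1 grid is the final answer)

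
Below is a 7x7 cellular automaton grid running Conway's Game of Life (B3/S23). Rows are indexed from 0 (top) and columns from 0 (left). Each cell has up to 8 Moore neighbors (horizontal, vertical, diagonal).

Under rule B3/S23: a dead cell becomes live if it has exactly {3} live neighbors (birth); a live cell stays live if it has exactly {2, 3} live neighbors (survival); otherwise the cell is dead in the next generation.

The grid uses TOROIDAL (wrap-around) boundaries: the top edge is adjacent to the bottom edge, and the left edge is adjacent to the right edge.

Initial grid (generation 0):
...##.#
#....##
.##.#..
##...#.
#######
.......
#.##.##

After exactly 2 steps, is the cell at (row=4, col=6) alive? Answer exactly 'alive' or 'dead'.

Answer: dead

Derivation:
Simulating step by step:
Generation 0 (given above): 24 live cells
Generation 1: 18 live cells
.###...
###...#
..#.#..
.......
..####.
.......
#.##.##
Generation 2: 15 live cells
....##.
#......
#.##...
..#..#.
...##..
.#.....
#..##.#

Cell (4,6) at generation 2: 0 -> dead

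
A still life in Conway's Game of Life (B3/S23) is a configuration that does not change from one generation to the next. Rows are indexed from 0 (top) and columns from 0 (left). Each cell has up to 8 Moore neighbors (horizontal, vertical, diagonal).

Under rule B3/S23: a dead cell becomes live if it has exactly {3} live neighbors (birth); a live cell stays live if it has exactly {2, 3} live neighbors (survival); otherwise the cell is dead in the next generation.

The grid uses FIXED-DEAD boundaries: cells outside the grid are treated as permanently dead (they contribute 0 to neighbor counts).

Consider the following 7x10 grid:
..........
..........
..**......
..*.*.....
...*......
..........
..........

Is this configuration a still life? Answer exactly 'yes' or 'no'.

Compute generation 1 and compare to generation 0 (given above):
Generation 1:
..........
..........
..**......
..*.*.....
...*......
..........
..........
The grids are IDENTICAL -> still life.

Answer: yes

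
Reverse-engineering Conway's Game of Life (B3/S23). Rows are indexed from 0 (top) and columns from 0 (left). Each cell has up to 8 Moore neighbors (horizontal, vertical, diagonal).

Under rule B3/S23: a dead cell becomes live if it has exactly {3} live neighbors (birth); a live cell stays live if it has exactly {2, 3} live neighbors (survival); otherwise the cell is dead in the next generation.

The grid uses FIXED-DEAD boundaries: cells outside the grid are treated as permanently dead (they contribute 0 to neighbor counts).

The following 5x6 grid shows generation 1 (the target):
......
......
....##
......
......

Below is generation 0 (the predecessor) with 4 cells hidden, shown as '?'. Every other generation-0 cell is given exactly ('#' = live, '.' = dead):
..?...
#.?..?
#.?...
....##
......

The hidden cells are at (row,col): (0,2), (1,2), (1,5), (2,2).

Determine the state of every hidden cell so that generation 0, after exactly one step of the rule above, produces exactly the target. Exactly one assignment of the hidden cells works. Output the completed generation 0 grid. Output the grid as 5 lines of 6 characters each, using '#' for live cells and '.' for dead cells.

Answer: ......
#....#
#.....
....##
......

Derivation:
Hidden generation-0 cells (in order): (0,2), (1,2), (1,5), (2,2).
A hidden cell only influences target cells in its own 3x3 neighborhood. Try each of the 2^4 = 16 assignments, step the completed generation 0 forward once under B3/S23, and compare with the target:
  (0,2)=. (1,2)=. (1,5)=. (2,2)=. -> step gives (2,4)='.' but target has '#' -> reject
  (0,2)=. (1,2)=. (1,5)=. (2,2)=# -> step gives (1,1)='#' but target has '.' -> reject
  (0,2)=. (1,2)=. (1,5)=# (2,2)=. -> step reproduces the target at every cell -> ACCEPT
  (0,2)=. (1,2)=. (1,5)=# (2,2)=# -> step gives (1,1)='#' but target has '.' -> reject
  (0,2)=. (1,2)=# (1,5)=. (2,2)=. -> step gives (1,1)='#' but target has '.' -> reject
  (0,2)=. (1,2)=# (1,5)=. (2,2)=# -> step gives (2,3)='#' but target has '.' -> reject
  (0,2)=. (1,2)=# (1,5)=# (2,2)=. -> step gives (1,1)='#' but target has '.' -> reject
  (0,2)=. (1,2)=# (1,5)=# (2,2)=# -> step gives (2,3)='#' but target has '.' -> reject
  (0,2)=# (1,2)=. (1,5)=. (2,2)=. -> step gives (1,1)='#' but target has '.' -> reject
  (0,2)=# (1,2)=. (1,5)=. (2,2)=# -> step gives (2,1)='#' but target has '.' -> reject
  (0,2)=# (1,2)=. (1,5)=# (2,2)=. -> step gives (1,1)='#' but target has '.' -> reject
  (0,2)=# (1,2)=. (1,5)=# (2,2)=# -> step gives (2,1)='#' but target has '.' -> reject
  (0,2)=# (1,2)=# (1,5)=. (2,2)=. -> step gives (0,1)='#' but target has '.' -> reject
  (0,2)=# (1,2)=# (1,5)=. (2,2)=# -> step gives (0,1)='#' but target has '.' -> reject
  (0,2)=# (1,2)=# (1,5)=# (2,2)=. -> step gives (0,1)='#' but target has '.' -> reject
  (0,2)=# (1,2)=# (1,5)=# (2,2)=# -> step gives (0,1)='#' but target has '.' -> reject
Unique solution: (0,2)=dead, (1,2)=dead, (1,5)=live, (2,2)=dead.
Check: live-neighbor counts of every cell in the completed generation 0:
110011
120010
120133
110111
000122
Applying B3/S23 to generation 0 with these counts gives:
......
......
....##
......
......
which matches the target exactly.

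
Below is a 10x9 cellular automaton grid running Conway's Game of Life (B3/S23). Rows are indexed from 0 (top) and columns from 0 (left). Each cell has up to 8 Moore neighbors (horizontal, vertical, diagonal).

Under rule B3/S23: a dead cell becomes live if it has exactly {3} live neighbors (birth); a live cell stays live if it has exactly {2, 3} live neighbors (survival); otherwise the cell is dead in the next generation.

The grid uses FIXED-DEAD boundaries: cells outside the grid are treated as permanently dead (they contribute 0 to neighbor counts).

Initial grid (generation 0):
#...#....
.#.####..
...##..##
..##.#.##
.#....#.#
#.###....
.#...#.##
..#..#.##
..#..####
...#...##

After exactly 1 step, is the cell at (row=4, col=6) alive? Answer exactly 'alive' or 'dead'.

Simulating step by step:
Generation 0 (given above): 39 live cells
Generation 1: 33 live cells
...##....
..#...##.
........#
..##.#...
.#...##.#
#.#####.#
.#...#.##
.##.##...
..####...
........#

Cell (4,6) at generation 1: 1 -> alive

Answer: alive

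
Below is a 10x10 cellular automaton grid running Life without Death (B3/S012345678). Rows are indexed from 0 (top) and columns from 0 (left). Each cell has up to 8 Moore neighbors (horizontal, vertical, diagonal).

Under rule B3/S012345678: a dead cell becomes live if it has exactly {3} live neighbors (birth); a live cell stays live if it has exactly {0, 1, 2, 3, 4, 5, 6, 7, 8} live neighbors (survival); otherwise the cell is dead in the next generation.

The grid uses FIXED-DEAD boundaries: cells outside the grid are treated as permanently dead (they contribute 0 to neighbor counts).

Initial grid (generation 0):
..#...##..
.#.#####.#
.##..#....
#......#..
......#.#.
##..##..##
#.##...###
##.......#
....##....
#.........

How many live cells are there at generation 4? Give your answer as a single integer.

Simulating step by step:
Generation 0 (given above): 35 live cells
Generation 1: 58 live cells
..###.###.
.#.#######
####.#.##.
##....##..
##...##.##
#######.##
#.###..###
#####....#
##..##....
#.........
Generation 2: 66 live cells
..###.####
##.#######
####.#.###
##..#.##.#
##.#.##.##
#######.##
#.###.####
#####....#
##..##....
##........
Generation 3: 69 live cells
.####.####
##.#######
####.#.###
##..#.##.#
##.#.##.##
#######.##
#.###.####
#####.##.#
##..##....
##........
Generation 4: 71 live cells
#####.####
##.#######
####.#.###
##..#.##.#
##.#.##.##
#######.##
#.###.####
#####.##.#
##..###...
##........
Population at generation 4: 71

Answer: 71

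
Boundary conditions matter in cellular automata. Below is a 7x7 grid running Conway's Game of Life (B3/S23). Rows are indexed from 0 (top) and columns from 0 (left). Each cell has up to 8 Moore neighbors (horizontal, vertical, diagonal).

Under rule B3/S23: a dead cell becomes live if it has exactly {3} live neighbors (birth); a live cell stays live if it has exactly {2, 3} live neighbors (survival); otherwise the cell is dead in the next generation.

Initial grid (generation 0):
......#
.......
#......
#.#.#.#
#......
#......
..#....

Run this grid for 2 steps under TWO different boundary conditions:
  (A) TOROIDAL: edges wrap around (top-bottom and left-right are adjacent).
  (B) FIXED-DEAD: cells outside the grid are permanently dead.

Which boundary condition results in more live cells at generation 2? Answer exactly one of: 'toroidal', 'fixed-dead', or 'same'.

Answer: toroidal

Derivation:
Under TOROIDAL boundary, generation 2:
.......
#......
.#....#
.......
##....#
.......
.......
Population = 6

Under FIXED-DEAD boundary, generation 2:
.......
.......
.......
##.....
##.....
.......
.......
Population = 4

Comparison: toroidal=6, fixed-dead=4 -> toroidal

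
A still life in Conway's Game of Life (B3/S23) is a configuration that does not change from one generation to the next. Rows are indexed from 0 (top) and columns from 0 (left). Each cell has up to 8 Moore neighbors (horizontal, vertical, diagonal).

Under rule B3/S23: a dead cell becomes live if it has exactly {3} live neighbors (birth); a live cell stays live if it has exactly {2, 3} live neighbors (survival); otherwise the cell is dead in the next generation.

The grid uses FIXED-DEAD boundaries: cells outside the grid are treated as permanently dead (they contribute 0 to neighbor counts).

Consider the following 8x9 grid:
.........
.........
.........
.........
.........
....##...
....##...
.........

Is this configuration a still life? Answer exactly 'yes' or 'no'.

Answer: yes

Derivation:
Compute generation 1 and compare to generation 0 (given above):
Generation 1:
.........
.........
.........
.........
.........
....##...
....##...
.........
The grids are IDENTICAL -> still life.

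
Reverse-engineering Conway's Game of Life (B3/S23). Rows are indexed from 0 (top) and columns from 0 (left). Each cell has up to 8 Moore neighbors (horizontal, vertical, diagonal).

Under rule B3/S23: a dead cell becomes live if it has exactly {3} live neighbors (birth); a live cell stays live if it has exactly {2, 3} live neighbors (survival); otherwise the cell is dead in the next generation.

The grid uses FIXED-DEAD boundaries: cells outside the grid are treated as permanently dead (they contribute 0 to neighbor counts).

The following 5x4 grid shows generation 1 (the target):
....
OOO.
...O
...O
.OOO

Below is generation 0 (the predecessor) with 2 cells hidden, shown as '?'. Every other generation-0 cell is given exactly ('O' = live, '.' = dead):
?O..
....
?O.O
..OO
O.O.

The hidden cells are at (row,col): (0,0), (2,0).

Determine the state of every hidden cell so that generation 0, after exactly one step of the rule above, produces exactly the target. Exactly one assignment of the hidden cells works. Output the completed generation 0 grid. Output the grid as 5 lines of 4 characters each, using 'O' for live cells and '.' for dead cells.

Answer: OO..
....
.O.O
..OO
O.O.

Derivation:
Hidden generation-0 cells (in order): (0,0), (2,0).
A hidden cell only influences target cells in its own 3x3 neighborhood. Try each of the 2^2 = 4 assignments, step the completed generation 0 forward once under B3/S23, and compare with the target:
  (0,0)=. (2,0)=. -> step gives (1,0)='.' but target has 'O' -> reject
  (0,0)=. (2,0)=O -> step gives (2,1)='O' but target has '.' -> reject
  (0,0)=O (2,0)=. -> step reproduces the target at every cell -> ACCEPT
  (0,0)=O (2,0)=O -> step gives (1,0)='.' but target has 'O' -> reject
Unique solution: (0,0)=live, (2,0)=dead.
Check: live-neighbor counts of every cell in the completed generation 0:
1110
3331
1142
2443
0323
Applying B3/S23 to generation 0 with these counts gives:
....
OOO.
...O
...O
.OOO
which matches the target exactly.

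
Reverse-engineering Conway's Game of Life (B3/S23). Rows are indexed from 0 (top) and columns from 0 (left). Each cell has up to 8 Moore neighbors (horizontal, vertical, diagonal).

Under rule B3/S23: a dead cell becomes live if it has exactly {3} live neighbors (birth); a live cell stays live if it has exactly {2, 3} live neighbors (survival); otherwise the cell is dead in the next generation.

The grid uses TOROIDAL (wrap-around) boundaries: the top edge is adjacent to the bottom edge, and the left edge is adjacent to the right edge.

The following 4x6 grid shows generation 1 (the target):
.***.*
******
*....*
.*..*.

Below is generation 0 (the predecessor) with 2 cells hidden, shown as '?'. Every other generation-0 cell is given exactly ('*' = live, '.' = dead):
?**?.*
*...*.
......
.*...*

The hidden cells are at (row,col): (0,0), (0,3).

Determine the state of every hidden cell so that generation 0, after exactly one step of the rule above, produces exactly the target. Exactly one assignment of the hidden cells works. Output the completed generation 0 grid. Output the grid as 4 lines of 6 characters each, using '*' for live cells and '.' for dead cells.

Hidden generation-0 cells (in order): (0,0), (0,3).
A hidden cell only influences target cells in its own 3x3 neighborhood. Try each of the 2^2 = 4 assignments, step the completed generation 0 forward once under B3/S23, and compare with the target:
  (0,0)=. (0,3)=. -> step gives (0,3)='.' but target has '*' -> reject
  (0,0)=. (0,3)=* -> step reproduces the target at every cell -> ACCEPT
  (0,0)=* (0,3)=. -> step gives (0,1)='.' but target has '*' -> reject
  (0,0)=* (0,3)=* -> step gives (0,1)='.' but target has '*' -> reject
Unique solution: (0,0)=dead, (0,3)=live.
Check: live-neighbor counts of every cell in the completed generation 0:
533243
233323
321123
424231
Applying B3/S23 to generation 0 with these counts gives:
.***.*
******
*....*
.*..*.
which matches the target exactly.

Answer: .***.*
*...*.
......
.*...*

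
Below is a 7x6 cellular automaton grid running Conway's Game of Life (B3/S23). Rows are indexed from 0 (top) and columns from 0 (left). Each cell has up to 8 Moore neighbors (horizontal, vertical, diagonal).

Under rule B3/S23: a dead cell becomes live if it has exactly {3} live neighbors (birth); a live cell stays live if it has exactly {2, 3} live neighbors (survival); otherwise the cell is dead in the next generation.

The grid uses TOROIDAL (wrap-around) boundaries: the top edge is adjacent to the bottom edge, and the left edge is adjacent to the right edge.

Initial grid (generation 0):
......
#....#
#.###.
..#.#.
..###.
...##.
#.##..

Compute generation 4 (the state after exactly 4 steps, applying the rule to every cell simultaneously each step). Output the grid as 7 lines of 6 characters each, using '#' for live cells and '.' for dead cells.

Simulating step by step:
Generation 0 (given above): 16 live cells
Generation 1: 18 live cells
##...#
##.###
#.#.#.
......
..#..#
.#...#
..###.
Generation 2: 14 live cells
......
...#..
#.#.#.
.#.#.#
#.....
##...#
..###.
Generation 3: 27 live cells
..#.#.
...#..
###.##
.#####
..#.#.
######
######
Generation 4: 2 live cells
(generation 4 grid is the final answer)

Answer: #.....
#.....
......
......
......
......
......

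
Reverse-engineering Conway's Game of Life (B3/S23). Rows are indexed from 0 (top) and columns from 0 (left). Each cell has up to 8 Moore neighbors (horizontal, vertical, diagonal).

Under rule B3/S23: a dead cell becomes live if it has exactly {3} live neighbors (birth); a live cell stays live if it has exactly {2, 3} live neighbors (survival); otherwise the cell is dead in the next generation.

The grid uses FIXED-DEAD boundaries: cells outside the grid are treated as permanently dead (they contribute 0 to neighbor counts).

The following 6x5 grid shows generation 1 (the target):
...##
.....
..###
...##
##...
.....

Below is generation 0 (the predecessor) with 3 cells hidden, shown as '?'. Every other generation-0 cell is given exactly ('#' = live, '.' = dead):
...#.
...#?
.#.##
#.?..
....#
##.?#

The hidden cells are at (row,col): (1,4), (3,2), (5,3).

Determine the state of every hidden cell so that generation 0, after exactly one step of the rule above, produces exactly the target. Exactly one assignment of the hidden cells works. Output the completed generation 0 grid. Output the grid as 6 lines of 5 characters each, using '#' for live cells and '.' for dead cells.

Answer: ...#.
...##
.#.##
#....
....#
##..#

Derivation:
Hidden generation-0 cells (in order): (1,4), (3,2), (5,3).
A hidden cell only influences target cells in its own 3x3 neighborhood. Try each of the 2^3 = 8 assignments, step the completed generation 0 forward once under B3/S23, and compare with the target:
  (1,4)=. (3,2)=. (5,3)=. -> step gives (0,3)='.' but target has '#' -> reject
  (1,4)=. (3,2)=. (5,3)=# -> step gives (0,3)='.' but target has '#' -> reject
  (1,4)=. (3,2)=# (5,3)=. -> step gives (0,3)='.' but target has '#' -> reject
  (1,4)=. (3,2)=# (5,3)=# -> step gives (0,3)='.' but target has '#' -> reject
  (1,4)=# (3,2)=. (5,3)=. -> step reproduces the target at every cell -> ACCEPT
  (1,4)=# (3,2)=. (5,3)=# -> step gives (4,3)='#' but target has '.' -> reject
  (1,4)=# (3,2)=# (5,3)=. -> step gives (2,1)='#' but target has '.' -> reject
  (1,4)=# (3,2)=# (5,3)=# -> step gives (2,1)='#' but target has '.' -> reject
Unique solution: (1,4)=live, (3,2)=dead, (5,3)=dead.
Check: live-neighbor counts of every cell in the completed generation 0:
00223
11444
21333
12233
33121
11121
Applying B3/S23 to generation 0 with these counts gives:
...##
.....
..###
...##
##...
.....
which matches the target exactly.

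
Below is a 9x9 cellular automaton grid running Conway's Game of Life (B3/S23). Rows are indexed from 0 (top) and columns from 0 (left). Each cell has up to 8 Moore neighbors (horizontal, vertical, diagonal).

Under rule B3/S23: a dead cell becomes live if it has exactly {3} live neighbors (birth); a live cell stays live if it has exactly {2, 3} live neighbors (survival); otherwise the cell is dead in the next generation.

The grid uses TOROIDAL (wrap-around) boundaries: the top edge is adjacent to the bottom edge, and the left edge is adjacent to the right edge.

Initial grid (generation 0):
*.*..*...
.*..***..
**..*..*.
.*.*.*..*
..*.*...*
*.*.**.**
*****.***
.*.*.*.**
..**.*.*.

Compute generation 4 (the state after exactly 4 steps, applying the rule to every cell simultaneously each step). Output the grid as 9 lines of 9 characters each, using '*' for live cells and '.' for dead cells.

Simulating step by step:
Generation 0 (given above): 41 live cells
Generation 1: 22 live cells
..*......
..***.*.*
.*.*...**
.*.*.*.**
..*...*..
.........
.........
.....*...
*..*.*.*.
Generation 2: 23 live cells
.**..****
**..*...*
.*...*...
.*.**...*
..*...**.
.........
.........
....*.*..
....*.*..
Generation 3: 24 live cells
.****.*.*
....*...*
.*.*.*..*
**.*****.
..**...*.
.........
.........
.........
...**....
Generation 4: 20 live cells
(generation 4 grid is the final answer)

Answer: *.*....*.
.*......*
.*.*....*
**...*.*.
.***.*.**
.........
.........
.........
....**...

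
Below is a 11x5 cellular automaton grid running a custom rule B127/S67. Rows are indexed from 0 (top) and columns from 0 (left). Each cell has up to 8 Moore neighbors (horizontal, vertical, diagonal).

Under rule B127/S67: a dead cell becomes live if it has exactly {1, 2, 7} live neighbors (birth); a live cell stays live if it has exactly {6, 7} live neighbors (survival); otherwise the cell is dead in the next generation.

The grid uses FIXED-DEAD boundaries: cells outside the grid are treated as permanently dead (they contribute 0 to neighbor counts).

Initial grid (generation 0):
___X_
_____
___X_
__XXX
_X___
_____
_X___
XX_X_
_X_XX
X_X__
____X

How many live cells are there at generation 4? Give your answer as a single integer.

Simulating step by step:
Generation 0 (given above): 16 live cells
Generation 1: 19 live cells
__X_X
__XXX
_X___
XX___
X___X
XXX__
___XX
_____
_____
_____
XXXX_
Generation 2: 15 live cells
_X___
X____
____X
__XXX
___X_
_____
X____
__XXX
_____
X__XX
____X
Generation 3: 28 live cells
X_X__
_XXXX
XXX__
_X___
_X___
XXXXX
_XX_X
XX___
XX___
_XX__
XXX__
Generation 4: 12 live cells
____X
_X___
____X
___X_
____X
_____
_X___
___XX
___X_
_X_X_
___X_
Population at generation 4: 12

Answer: 12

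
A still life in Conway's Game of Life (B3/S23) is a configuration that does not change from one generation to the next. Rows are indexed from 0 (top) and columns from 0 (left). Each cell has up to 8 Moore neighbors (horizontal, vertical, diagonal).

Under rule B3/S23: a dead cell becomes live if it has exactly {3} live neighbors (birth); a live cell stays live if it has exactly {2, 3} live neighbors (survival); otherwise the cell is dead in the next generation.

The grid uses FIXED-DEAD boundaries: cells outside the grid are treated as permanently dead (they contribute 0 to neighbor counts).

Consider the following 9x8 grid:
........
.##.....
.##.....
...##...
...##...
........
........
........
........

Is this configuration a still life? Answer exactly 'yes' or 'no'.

Answer: no

Derivation:
Compute generation 1 and compare to generation 0 (given above):
Generation 1:
........
.##.....
.#......
....#...
...##...
........
........
........
........
Cell (2,2) differs: gen0=1 vs gen1=0 -> NOT a still life.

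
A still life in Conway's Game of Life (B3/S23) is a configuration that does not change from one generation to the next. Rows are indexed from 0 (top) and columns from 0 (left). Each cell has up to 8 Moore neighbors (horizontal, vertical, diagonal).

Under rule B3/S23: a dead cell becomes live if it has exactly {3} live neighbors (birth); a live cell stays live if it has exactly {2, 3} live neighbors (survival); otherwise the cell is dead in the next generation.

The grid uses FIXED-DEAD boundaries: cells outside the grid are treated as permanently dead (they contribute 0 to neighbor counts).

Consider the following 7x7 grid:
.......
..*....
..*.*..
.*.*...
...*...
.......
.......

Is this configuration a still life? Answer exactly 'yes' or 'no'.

Answer: no

Derivation:
Compute generation 1 and compare to generation 0 (given above):
Generation 1:
.......
...*...
.**....
...**..
..*....
.......
.......
Cell (1,2) differs: gen0=1 vs gen1=0 -> NOT a still life.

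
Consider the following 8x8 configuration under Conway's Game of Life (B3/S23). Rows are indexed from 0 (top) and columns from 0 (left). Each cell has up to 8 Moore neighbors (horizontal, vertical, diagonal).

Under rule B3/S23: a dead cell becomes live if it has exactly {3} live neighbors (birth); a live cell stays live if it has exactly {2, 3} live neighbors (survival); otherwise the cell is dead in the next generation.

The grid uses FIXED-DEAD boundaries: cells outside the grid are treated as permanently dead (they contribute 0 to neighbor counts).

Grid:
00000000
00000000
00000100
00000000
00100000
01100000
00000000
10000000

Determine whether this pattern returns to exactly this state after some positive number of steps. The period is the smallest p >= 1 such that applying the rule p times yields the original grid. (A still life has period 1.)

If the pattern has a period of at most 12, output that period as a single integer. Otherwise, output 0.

Answer: 0

Derivation:
Simulating and comparing each generation to the original:
Gen 0 (original, given above): 5 live cells
Gen 1: 5 live cells, differs from original
Gen 2: 5 live cells, differs from original
Gen 3: 3 live cells, differs from original
Gen 4: 2 live cells, differs from original
Gen 5: 0 live cells, differs from original
Gen 6: 0 live cells, differs from original
Gen 7: 0 live cells, differs from original
Gen 8: 0 live cells, differs from original
Gen 9: 0 live cells, differs from original
Gen 10: 0 live cells, differs from original
Gen 11: 0 live cells, differs from original
Gen 12: 0 live cells, differs from original
No period found within 12 steps.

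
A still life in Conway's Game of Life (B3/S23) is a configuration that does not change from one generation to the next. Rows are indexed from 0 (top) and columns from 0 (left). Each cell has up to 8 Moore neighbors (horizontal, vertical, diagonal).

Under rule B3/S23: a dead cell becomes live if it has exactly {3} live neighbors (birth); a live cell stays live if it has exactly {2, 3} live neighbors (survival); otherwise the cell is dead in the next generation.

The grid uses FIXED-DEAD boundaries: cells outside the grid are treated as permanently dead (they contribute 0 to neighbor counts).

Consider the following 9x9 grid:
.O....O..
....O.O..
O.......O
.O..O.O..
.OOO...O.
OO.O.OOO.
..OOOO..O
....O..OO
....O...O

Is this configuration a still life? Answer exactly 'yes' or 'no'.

Compute generation 1 and compare to generation 0 (given above):
Generation 1:
.....O...
.....O.O.
.......O.
OO.O...O.
...O...O.
O....O.OO
.OO.....O
.......OO
.......OO
Cell (0,1) differs: gen0=1 vs gen1=0 -> NOT a still life.

Answer: no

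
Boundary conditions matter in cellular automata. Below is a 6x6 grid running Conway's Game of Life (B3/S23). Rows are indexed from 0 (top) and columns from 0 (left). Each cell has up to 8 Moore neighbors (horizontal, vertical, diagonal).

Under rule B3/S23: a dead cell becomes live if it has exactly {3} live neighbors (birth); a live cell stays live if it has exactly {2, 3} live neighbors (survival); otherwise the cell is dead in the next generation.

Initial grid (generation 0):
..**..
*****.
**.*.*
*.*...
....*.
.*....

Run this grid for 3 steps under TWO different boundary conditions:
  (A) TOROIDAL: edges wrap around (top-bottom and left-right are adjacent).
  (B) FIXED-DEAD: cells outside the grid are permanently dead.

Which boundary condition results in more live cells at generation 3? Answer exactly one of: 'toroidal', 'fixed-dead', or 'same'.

Answer: toroidal

Derivation:
Under TOROIDAL boundary, generation 3:
...*..
......
...*..
.*.**.
*...*.
.*.**.
Population = 10

Under FIXED-DEAD boundary, generation 3:
......
......
.*.*..
*...*.
.*.*..
..*...
Population = 7

Comparison: toroidal=10, fixed-dead=7 -> toroidal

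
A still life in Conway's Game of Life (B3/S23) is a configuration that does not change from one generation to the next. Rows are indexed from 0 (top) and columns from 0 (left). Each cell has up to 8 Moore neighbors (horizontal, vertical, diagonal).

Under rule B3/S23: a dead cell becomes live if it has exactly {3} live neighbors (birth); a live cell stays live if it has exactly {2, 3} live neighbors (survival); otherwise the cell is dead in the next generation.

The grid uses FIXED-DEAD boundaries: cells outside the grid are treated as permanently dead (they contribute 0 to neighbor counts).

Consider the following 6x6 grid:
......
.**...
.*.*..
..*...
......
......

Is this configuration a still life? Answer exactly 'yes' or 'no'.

Compute generation 1 and compare to generation 0 (given above):
Generation 1:
......
.**...
.*.*..
..*...
......
......
The grids are IDENTICAL -> still life.

Answer: yes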